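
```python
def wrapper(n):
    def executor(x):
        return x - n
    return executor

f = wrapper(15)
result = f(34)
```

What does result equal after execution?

Step 1: wrapper(15) creates a closure capturing n = 15.
Step 2: f(34) computes 34 - 15 = 19.
Step 3: result = 19

The answer is 19.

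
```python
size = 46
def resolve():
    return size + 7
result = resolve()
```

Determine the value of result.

Step 1: size = 46 is defined globally.
Step 2: resolve() looks up size from global scope = 46, then computes 46 + 7 = 53.
Step 3: result = 53

The answer is 53.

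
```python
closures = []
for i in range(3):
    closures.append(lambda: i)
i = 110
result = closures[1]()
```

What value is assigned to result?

Step 1: Lambdas capture the variable i by reference, not by value.
Step 2: After the loop, i is reassigned to 110.
Step 3: closures[1]() looks up the current i = 110. result = 110

The answer is 110.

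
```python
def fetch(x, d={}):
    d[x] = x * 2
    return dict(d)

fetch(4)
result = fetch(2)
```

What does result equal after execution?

Step 1: Mutable default dict is shared across calls.
Step 2: First call adds 4: 8. Second call adds 2: 4.
Step 3: result = {4: 8, 2: 4}

The answer is {4: 8, 2: 4}.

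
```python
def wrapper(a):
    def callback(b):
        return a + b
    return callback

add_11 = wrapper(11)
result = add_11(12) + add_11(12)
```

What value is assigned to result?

Step 1: add_11 captures a = 11.
Step 2: add_11(12) = 11 + 12 = 23, called twice.
Step 3: result = 23 + 23 = 46

The answer is 46.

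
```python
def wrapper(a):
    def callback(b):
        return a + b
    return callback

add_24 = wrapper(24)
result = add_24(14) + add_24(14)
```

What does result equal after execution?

Step 1: add_24 captures a = 24.
Step 2: add_24(14) = 24 + 14 = 38, called twice.
Step 3: result = 38 + 38 = 76

The answer is 76.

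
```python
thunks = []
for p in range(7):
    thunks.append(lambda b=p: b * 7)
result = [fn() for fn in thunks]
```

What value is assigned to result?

Step 1: Default arg b=p captures p at each iteration.
Step 2: thunks[k] has b defaulting to k, returns k * 7.
Step 3: result = [0, 7, 14, 21, 28, 35, 42]

The answer is [0, 7, 14, 21, 28, 35, 42].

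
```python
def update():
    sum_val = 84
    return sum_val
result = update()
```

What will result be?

Step 1: update() defines sum_val = 84 in its local scope.
Step 2: return sum_val finds the local variable sum_val = 84.
Step 3: result = 84

The answer is 84.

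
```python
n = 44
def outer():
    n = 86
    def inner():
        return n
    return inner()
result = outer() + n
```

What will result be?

Step 1: Global n = 44. outer() shadows with n = 86.
Step 2: inner() returns enclosing n = 86. outer() = 86.
Step 3: result = 86 + global n (44) = 130

The answer is 130.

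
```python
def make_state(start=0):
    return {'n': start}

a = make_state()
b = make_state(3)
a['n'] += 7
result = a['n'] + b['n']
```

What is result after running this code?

Step 1: make_state() returns a new dict each call (immutable default 0).
Step 2: a = {'n': 0}, b = {'n': 3}.
Step 3: a['n'] += 7 = 7. result = 7 + 3 = 10

The answer is 10.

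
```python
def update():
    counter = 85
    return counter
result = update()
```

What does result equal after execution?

Step 1: update() defines counter = 85 in its local scope.
Step 2: return counter finds the local variable counter = 85.
Step 3: result = 85

The answer is 85.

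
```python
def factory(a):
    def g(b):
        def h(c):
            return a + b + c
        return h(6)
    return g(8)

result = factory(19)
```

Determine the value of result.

Step 1: a = 19, b = 8, c = 6 across three nested scopes.
Step 2: h() accesses all three via LEGB rule.
Step 3: result = 19 + 8 + 6 = 33

The answer is 33.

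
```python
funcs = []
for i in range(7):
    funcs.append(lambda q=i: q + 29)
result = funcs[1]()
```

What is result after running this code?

Step 1: Default argument q=i captures i's value at definition time.
Step 2: funcs[1] was defined when i = 1, so q defaults to 1.
Step 3: result = 1 + 29 = 30 (default arg fixes the late binding issue)

The answer is 30.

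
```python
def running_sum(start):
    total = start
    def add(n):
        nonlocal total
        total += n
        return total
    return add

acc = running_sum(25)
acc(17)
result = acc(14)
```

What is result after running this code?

Step 1: running_sum(25) creates closure with total = 25.
Step 2: First acc(17): total = 25 + 17 = 42.
Step 3: Second acc(14): total = 42 + 14 = 56. result = 56

The answer is 56.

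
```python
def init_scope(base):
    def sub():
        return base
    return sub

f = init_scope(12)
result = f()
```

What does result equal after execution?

Step 1: init_scope(12) creates closure capturing base = 12.
Step 2: f() returns the captured base = 12.
Step 3: result = 12

The answer is 12.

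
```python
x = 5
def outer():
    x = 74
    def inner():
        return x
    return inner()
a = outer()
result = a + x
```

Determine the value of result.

Step 1: outer() has local x = 74. inner() reads from enclosing.
Step 2: outer() returns 74. Global x = 5 unchanged.
Step 3: result = 74 + 5 = 79

The answer is 79.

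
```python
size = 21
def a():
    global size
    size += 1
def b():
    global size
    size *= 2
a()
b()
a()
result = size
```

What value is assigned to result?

Step 1: size = 21.
Step 2: a(): size = 21 + 1 = 22.
Step 3: b(): size = 22 * 2 = 44.
Step 4: a(): size = 44 + 1 = 45

The answer is 45.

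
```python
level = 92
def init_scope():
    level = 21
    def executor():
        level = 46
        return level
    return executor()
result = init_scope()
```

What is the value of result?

Step 1: Three scopes define level: global (92), init_scope (21), executor (46).
Step 2: executor() has its own local level = 46, which shadows both enclosing and global.
Step 3: result = 46 (local wins in LEGB)

The answer is 46.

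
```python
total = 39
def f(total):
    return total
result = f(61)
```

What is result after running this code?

Step 1: Global total = 39.
Step 2: f(61) takes parameter total = 61, which shadows the global.
Step 3: result = 61

The answer is 61.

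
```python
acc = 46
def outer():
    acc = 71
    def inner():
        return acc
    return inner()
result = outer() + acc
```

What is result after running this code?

Step 1: Global acc = 46. outer() shadows with acc = 71.
Step 2: inner() returns enclosing acc = 71. outer() = 71.
Step 3: result = 71 + global acc (46) = 117

The answer is 117.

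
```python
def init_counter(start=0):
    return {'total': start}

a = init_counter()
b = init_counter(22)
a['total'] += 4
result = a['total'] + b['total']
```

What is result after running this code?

Step 1: init_counter() returns a new dict each call (immutable default 0).
Step 2: a = {'total': 0}, b = {'total': 22}.
Step 3: a['total'] += 4 = 4. result = 4 + 22 = 26

The answer is 26.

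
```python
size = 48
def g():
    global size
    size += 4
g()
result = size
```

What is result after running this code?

Step 1: size = 48 globally.
Step 2: g() modifies global size: size += 4 = 52.
Step 3: result = 52

The answer is 52.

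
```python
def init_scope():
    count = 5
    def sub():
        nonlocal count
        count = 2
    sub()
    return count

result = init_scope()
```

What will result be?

Step 1: init_scope() sets count = 5.
Step 2: sub() uses nonlocal to reassign count = 2.
Step 3: result = 2

The answer is 2.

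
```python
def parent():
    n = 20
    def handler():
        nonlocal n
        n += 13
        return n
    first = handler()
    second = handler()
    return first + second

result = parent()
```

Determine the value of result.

Step 1: n starts at 20.
Step 2: First call: n = 20 + 13 = 33, returns 33.
Step 3: Second call: n = 33 + 13 = 46, returns 46.
Step 4: result = 33 + 46 = 79

The answer is 79.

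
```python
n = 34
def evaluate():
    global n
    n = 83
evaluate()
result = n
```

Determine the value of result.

Step 1: n = 34 globally.
Step 2: evaluate() declares global n and sets it to 83.
Step 3: After evaluate(), global n = 83. result = 83

The answer is 83.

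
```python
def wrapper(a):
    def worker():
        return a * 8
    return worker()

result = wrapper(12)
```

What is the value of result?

Step 1: wrapper(12) binds parameter a = 12.
Step 2: worker() accesses a = 12 from enclosing scope.
Step 3: result = 12 * 8 = 96

The answer is 96.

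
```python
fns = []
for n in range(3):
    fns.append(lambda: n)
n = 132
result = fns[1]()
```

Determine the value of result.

Step 1: Lambdas capture the variable n by reference, not by value.
Step 2: After the loop, n is reassigned to 132.
Step 3: fns[1]() looks up the current n = 132. result = 132

The answer is 132.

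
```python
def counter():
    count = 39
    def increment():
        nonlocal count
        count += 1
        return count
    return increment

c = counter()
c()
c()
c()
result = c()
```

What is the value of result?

Step 1: counter() creates closure with count = 39.
Step 2: Each c() call increments count via nonlocal. After 4 calls: 39 + 4 = 43.
Step 3: result = 43

The answer is 43.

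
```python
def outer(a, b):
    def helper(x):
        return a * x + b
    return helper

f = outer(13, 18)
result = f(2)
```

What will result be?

Step 1: outer(13, 18) captures a = 13, b = 18.
Step 2: f(2) computes 13 * 2 + 18 = 44.
Step 3: result = 44

The answer is 44.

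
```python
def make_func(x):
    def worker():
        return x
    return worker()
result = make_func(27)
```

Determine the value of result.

Step 1: make_func(27) binds parameter x = 27.
Step 2: worker() looks up x in enclosing scope and finds the parameter x = 27.
Step 3: result = 27

The answer is 27.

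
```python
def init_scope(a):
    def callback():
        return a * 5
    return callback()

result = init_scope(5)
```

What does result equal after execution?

Step 1: init_scope(5) binds parameter a = 5.
Step 2: callback() accesses a = 5 from enclosing scope.
Step 3: result = 5 * 5 = 25

The answer is 25.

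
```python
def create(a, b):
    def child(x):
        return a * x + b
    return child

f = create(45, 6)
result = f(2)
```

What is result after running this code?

Step 1: create(45, 6) captures a = 45, b = 6.
Step 2: f(2) computes 45 * 2 + 6 = 96.
Step 3: result = 96

The answer is 96.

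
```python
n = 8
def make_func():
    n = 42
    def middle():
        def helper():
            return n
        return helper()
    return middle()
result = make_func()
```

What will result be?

Step 1: make_func() defines n = 42. middle() and helper() have no local n.
Step 2: helper() checks local (none), enclosing middle() (none), enclosing make_func() and finds n = 42.
Step 3: result = 42

The answer is 42.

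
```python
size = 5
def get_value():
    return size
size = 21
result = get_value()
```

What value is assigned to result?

Step 1: size is first set to 5, then reassigned to 21.
Step 2: get_value() is called after the reassignment, so it looks up the current global size = 21.
Step 3: result = 21

The answer is 21.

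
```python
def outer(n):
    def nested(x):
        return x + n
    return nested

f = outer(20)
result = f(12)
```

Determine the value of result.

Step 1: outer(20) creates a closure that captures n = 20.
Step 2: f(12) calls the closure with x = 12, returning 12 + 20 = 32.
Step 3: result = 32

The answer is 32.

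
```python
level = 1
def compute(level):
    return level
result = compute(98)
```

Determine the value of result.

Step 1: Global level = 1.
Step 2: compute(98) takes parameter level = 98, which shadows the global.
Step 3: result = 98

The answer is 98.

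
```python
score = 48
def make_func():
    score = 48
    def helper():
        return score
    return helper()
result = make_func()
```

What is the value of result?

Step 1: score = 48 globally, but make_func() defines score = 48 locally.
Step 2: helper() looks up score. Not in local scope, so checks enclosing scope (make_func) and finds score = 48.
Step 3: result = 48

The answer is 48.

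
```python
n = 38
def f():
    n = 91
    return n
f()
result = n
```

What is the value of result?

Step 1: n = 38 globally.
Step 2: f() creates a LOCAL n = 91 (no global keyword!).
Step 3: The global n is unchanged. result = 38

The answer is 38.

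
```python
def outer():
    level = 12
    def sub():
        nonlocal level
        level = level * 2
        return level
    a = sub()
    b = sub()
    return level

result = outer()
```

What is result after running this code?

Step 1: level starts at 12.
Step 2: First sub(): level = 12 * 2 = 24.
Step 3: Second sub(): level = 24 * 2 = 48.
Step 4: result = 48

The answer is 48.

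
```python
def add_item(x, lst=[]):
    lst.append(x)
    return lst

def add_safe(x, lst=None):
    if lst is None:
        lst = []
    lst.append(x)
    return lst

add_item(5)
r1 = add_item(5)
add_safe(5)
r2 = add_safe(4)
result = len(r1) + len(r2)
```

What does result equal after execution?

Step 1: add_item shares mutable default: after 2 calls, lst = [5, 5], len = 2.
Step 2: add_safe creates fresh list each time: r2 = [4], len = 1.
Step 3: result = 2 + 1 = 3

The answer is 3.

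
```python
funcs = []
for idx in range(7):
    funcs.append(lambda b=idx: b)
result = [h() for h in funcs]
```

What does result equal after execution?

Step 1: Default arg b=idx captures idx at each iteration.
Step 2: Each lambda has its own default: 0, 1, ..., 6.
Step 3: result = [0, 1, 2, 3, 4, 5, 6]

The answer is [0, 1, 2, 3, 4, 5, 6].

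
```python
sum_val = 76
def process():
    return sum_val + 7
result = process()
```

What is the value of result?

Step 1: sum_val = 76 is defined globally.
Step 2: process() looks up sum_val from global scope = 76, then computes 76 + 7 = 83.
Step 3: result = 83

The answer is 83.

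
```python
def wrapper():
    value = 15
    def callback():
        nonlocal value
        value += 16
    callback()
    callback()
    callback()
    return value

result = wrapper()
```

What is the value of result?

Step 1: value starts at 15.
Step 2: callback() is called 3 times, each adding 16.
Step 3: value = 15 + 16 * 3 = 63

The answer is 63.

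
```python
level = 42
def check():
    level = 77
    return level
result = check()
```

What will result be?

Step 1: Global level = 42.
Step 2: check() creates local level = 77, shadowing the global.
Step 3: Returns local level = 77. result = 77

The answer is 77.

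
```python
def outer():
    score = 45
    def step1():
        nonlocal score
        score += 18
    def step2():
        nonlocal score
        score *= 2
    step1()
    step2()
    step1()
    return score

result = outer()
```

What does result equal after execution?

Step 1: score = 45.
Step 2: step1(): score = 45 + 18 = 63.
Step 3: step2(): score = 63 * 2 = 126.
Step 4: step1(): score = 126 + 18 = 144. result = 144

The answer is 144.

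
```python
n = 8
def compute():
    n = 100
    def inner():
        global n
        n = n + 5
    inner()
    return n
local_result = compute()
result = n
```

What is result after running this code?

Step 1: Global n = 8. compute() creates local n = 100.
Step 2: inner() declares global n and adds 5: global n = 8 + 5 = 13.
Step 3: compute() returns its local n = 100 (unaffected by inner).
Step 4: result = global n = 13

The answer is 13.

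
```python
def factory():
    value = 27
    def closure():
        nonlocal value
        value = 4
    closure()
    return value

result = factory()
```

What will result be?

Step 1: factory() sets value = 27.
Step 2: closure() uses nonlocal to reassign value = 4.
Step 3: result = 4

The answer is 4.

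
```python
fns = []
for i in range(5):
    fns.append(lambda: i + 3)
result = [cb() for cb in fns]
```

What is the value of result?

Step 1: All lambdas capture i by reference. After the loop, i = 4.
Step 2: Each call returns 4 + 3 = 7.
Step 3: result = [7, 7, 7, 7, 7]

The answer is [7, 7, 7, 7, 7].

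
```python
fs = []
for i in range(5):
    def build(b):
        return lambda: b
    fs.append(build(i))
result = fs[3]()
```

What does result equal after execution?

Step 1: build(i) creates a new scope capturing b = i at call time.
Step 2: fs[3] = build(3), so its lambda captures b = 3.
Step 3: result = 3 (closure factory fixes late binding)

The answer is 3.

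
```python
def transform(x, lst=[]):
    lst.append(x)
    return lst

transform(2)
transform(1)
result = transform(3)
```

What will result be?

Step 1: Mutable default argument gotcha! The list [] is created once.
Step 2: Each call appends to the SAME list: [2], [2, 1], [2, 1, 3].
Step 3: result = [2, 1, 3]

The answer is [2, 1, 3].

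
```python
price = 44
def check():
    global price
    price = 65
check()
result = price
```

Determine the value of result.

Step 1: price = 44 globally.
Step 2: check() declares global price and sets it to 65.
Step 3: After check(), global price = 65. result = 65

The answer is 65.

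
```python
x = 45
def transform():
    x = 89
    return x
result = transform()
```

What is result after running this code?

Step 1: Global x = 45.
Step 2: transform() creates local x = 89, shadowing the global.
Step 3: Returns local x = 89. result = 89

The answer is 89.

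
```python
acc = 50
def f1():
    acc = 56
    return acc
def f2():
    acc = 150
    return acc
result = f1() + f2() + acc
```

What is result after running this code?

Step 1: Each function shadows global acc with its own local.
Step 2: f1() returns 56, f2() returns 150.
Step 3: Global acc = 50 is unchanged. result = 56 + 150 + 50 = 256

The answer is 256.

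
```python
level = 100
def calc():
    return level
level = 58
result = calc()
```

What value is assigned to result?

Step 1: level is first set to 100, then reassigned to 58.
Step 2: calc() is called after the reassignment, so it looks up the current global level = 58.
Step 3: result = 58

The answer is 58.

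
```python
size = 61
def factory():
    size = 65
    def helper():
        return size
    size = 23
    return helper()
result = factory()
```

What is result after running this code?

Step 1: factory() sets size = 65, then later size = 23.
Step 2: helper() is called after size is reassigned to 23. Closures capture variables by reference, not by value.
Step 3: result = 23

The answer is 23.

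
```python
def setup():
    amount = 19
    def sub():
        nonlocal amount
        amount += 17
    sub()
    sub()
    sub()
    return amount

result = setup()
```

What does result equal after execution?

Step 1: amount starts at 19.
Step 2: sub() is called 3 times, each adding 17.
Step 3: amount = 19 + 17 * 3 = 70

The answer is 70.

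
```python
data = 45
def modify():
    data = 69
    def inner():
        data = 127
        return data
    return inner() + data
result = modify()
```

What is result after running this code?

Step 1: modify() has local data = 69. inner() has local data = 127.
Step 2: inner() returns its local data = 127.
Step 3: modify() returns 127 + its own data (69) = 196

The answer is 196.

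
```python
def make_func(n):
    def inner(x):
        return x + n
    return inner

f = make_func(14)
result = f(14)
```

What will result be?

Step 1: make_func(14) creates a closure that captures n = 14.
Step 2: f(14) calls the closure with x = 14, returning 14 + 14 = 28.
Step 3: result = 28

The answer is 28.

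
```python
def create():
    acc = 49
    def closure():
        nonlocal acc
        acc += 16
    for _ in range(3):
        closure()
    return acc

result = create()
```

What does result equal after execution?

Step 1: acc = 49.
Step 2: closure() is called 3 times in a loop, each adding 16 via nonlocal.
Step 3: acc = 49 + 16 * 3 = 97

The answer is 97.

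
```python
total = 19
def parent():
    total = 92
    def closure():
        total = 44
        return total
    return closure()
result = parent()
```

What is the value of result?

Step 1: Three scopes define total: global (19), parent (92), closure (44).
Step 2: closure() has its own local total = 44, which shadows both enclosing and global.
Step 3: result = 44 (local wins in LEGB)

The answer is 44.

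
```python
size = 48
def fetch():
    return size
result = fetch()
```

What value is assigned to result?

Step 1: size = 48 is defined in the global scope.
Step 2: fetch() looks up size. No local size exists, so Python checks the global scope via LEGB rule and finds size = 48.
Step 3: result = 48

The answer is 48.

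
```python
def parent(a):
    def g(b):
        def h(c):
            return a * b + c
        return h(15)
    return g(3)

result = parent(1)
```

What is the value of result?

Step 1: a = 1, b = 3, c = 15.
Step 2: h() computes a * b + c = 1 * 3 + 15 = 18.
Step 3: result = 18

The answer is 18.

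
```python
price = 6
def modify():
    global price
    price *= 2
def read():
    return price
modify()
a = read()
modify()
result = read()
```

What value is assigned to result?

Step 1: price = 6.
Step 2: First modify(): price = 6 * 2 = 12.
Step 3: Second modify(): price = 12 * 2 = 24.
Step 4: read() returns 24

The answer is 24.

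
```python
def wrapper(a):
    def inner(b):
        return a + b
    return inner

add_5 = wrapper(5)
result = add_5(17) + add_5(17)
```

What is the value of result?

Step 1: add_5 captures a = 5.
Step 2: add_5(17) = 5 + 17 = 22, called twice.
Step 3: result = 22 + 22 = 44

The answer is 44.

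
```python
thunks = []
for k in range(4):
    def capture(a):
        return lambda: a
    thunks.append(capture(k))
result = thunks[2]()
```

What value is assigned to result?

Step 1: capture(k) creates a new scope capturing a = k at call time.
Step 2: thunks[2] = capture(2), so its lambda captures a = 2.
Step 3: result = 2 (closure factory fixes late binding)

The answer is 2.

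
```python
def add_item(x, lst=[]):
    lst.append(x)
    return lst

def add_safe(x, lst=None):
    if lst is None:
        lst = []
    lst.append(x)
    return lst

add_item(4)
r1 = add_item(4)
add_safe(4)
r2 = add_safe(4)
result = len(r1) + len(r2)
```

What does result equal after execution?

Step 1: add_item shares mutable default: after 2 calls, lst = [4, 4], len = 2.
Step 2: add_safe creates fresh list each time: r2 = [4], len = 1.
Step 3: result = 2 + 1 = 3

The answer is 3.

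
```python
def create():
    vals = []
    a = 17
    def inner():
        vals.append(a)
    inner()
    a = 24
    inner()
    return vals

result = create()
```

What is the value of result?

Step 1: a = 17. inner() appends current a to vals.
Step 2: First inner(): appends 17. Then a = 24.
Step 3: Second inner(): appends 24 (closure sees updated a). result = [17, 24]

The answer is [17, 24].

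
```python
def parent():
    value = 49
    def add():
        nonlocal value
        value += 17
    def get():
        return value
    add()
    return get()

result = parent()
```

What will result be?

Step 1: value = 49. add() modifies it via nonlocal, get() reads it.
Step 2: add() makes value = 49 + 17 = 66.
Step 3: get() returns 66. result = 66

The answer is 66.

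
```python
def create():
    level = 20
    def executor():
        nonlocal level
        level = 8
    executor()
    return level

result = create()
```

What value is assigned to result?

Step 1: create() sets level = 20.
Step 2: executor() uses nonlocal to reassign level = 8.
Step 3: result = 8

The answer is 8.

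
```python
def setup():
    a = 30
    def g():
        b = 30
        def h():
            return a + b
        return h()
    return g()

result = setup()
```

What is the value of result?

Step 1: setup() defines a = 30. g() defines b = 30.
Step 2: h() accesses both from enclosing scopes: a = 30, b = 30.
Step 3: result = 30 + 30 = 60

The answer is 60.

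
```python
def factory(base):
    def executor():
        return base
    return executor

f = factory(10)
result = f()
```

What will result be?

Step 1: factory(10) creates closure capturing base = 10.
Step 2: f() returns the captured base = 10.
Step 3: result = 10

The answer is 10.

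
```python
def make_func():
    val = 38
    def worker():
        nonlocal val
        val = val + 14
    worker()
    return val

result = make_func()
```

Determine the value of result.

Step 1: make_func() sets val = 38.
Step 2: worker() uses nonlocal to modify val in make_func's scope: val = 38 + 14 = 52.
Step 3: make_func() returns the modified val = 52

The answer is 52.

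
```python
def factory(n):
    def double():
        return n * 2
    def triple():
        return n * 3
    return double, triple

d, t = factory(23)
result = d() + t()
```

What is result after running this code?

Step 1: Both closures capture the same n = 23.
Step 2: d() = 23 * 2 = 46, t() = 23 * 3 = 69.
Step 3: result = 46 + 69 = 115

The answer is 115.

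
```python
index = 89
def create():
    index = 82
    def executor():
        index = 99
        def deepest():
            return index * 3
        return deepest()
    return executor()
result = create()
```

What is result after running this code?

Step 1: deepest() looks up index through LEGB: not local, finds index = 99 in enclosing executor().
Step 2: Returns 99 * 3 = 297.
Step 3: result = 297

The answer is 297.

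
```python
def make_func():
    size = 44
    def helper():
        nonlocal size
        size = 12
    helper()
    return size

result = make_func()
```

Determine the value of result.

Step 1: make_func() sets size = 44.
Step 2: helper() uses nonlocal to reassign size = 12.
Step 3: result = 12

The answer is 12.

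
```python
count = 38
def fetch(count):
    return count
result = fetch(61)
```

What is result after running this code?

Step 1: Global count = 38.
Step 2: fetch(61) takes parameter count = 61, which shadows the global.
Step 3: result = 61

The answer is 61.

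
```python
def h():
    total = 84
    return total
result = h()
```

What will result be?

Step 1: h() defines total = 84 in its local scope.
Step 2: return total finds the local variable total = 84.
Step 3: result = 84

The answer is 84.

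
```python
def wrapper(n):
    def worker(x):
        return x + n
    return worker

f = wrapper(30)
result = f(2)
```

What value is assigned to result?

Step 1: wrapper(30) creates a closure that captures n = 30.
Step 2: f(2) calls the closure with x = 2, returning 2 + 30 = 32.
Step 3: result = 32

The answer is 32.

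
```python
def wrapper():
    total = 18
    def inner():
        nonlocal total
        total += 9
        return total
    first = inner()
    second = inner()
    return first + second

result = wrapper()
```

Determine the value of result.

Step 1: total starts at 18.
Step 2: First call: total = 18 + 9 = 27, returns 27.
Step 3: Second call: total = 27 + 9 = 36, returns 36.
Step 4: result = 27 + 36 = 63

The answer is 63.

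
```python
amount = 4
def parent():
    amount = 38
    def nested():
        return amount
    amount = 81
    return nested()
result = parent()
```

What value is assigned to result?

Step 1: parent() sets amount = 38, then later amount = 81.
Step 2: nested() is called after amount is reassigned to 81. Closures capture variables by reference, not by value.
Step 3: result = 81

The answer is 81.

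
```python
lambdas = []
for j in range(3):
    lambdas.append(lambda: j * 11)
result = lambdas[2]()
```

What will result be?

Step 1: All lambdas reference the same variable j (late binding).
Step 2: After the loop, j = 2. Every lambda returns j * 11.
Step 3: lambdas[2]() = 2 * 11 = 22

The answer is 22.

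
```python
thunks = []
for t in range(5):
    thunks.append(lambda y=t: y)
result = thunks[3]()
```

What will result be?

Step 1: Default argument y=t captures t's value at each iteration.
Step 2: thunks[3] captured y = 3 when t was 3.
Step 3: result = 3

The answer is 3.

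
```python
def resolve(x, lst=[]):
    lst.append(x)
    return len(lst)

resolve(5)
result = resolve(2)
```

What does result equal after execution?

Step 1: Mutable default list persists between calls.
Step 2: First call: lst = [5], len = 1. Second call: lst = [5, 2], len = 2.
Step 3: result = 2

The answer is 2.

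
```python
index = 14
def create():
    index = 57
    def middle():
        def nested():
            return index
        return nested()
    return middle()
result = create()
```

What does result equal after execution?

Step 1: create() defines index = 57. middle() and nested() have no local index.
Step 2: nested() checks local (none), enclosing middle() (none), enclosing create() and finds index = 57.
Step 3: result = 57

The answer is 57.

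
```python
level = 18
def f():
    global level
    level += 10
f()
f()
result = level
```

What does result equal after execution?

Step 1: level = 18.
Step 2: First f(): level = 18 + 10 = 28.
Step 3: Second f(): level = 28 + 10 = 38. result = 38

The answer is 38.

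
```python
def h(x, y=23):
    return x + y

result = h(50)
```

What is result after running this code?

Step 1: h(50) uses default y = 23.
Step 2: Returns 50 + 23 = 73.
Step 3: result = 73

The answer is 73.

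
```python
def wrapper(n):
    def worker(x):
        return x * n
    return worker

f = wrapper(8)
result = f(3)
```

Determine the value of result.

Step 1: wrapper(8) creates a closure capturing n = 8.
Step 2: f(3) computes 3 * 8 = 24.
Step 3: result = 24

The answer is 24.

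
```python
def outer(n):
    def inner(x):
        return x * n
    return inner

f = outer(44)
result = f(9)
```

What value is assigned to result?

Step 1: outer(44) creates a closure capturing n = 44.
Step 2: f(9) computes 9 * 44 = 396.
Step 3: result = 396

The answer is 396.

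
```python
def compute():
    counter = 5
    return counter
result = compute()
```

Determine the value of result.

Step 1: compute() defines counter = 5 in its local scope.
Step 2: return counter finds the local variable counter = 5.
Step 3: result = 5

The answer is 5.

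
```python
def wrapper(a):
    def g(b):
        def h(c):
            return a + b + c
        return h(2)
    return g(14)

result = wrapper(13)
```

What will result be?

Step 1: a = 13, b = 14, c = 2 across three nested scopes.
Step 2: h() accesses all three via LEGB rule.
Step 3: result = 13 + 14 + 2 = 29

The answer is 29.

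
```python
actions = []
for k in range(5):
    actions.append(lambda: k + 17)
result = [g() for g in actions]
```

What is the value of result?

Step 1: All lambdas capture k by reference. After the loop, k = 4.
Step 2: Each call returns 4 + 17 = 21.
Step 3: result = [21, 21, 21, 21, 21]

The answer is [21, 21, 21, 21, 21].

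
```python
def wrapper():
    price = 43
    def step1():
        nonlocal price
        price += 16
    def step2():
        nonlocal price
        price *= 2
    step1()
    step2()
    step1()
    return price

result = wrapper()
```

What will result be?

Step 1: price = 43.
Step 2: step1(): price = 43 + 16 = 59.
Step 3: step2(): price = 59 * 2 = 118.
Step 4: step1(): price = 118 + 16 = 134. result = 134

The answer is 134.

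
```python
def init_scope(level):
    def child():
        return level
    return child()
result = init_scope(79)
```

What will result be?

Step 1: init_scope(79) binds parameter level = 79.
Step 2: child() looks up level in enclosing scope and finds the parameter level = 79.
Step 3: result = 79

The answer is 79.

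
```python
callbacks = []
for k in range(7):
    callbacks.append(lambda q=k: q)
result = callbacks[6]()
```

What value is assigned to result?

Step 1: Default argument q=k captures k's value at each iteration.
Step 2: callbacks[6] captured q = 6 when k was 6.
Step 3: result = 6

The answer is 6.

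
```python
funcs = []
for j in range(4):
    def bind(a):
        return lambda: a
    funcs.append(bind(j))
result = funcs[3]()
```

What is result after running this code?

Step 1: bind(j) creates a new scope capturing a = j at call time.
Step 2: funcs[3] = bind(3), so its lambda captures a = 3.
Step 3: result = 3 (closure factory fixes late binding)

The answer is 3.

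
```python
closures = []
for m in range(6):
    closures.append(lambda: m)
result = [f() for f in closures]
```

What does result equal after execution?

Step 1: All 6 lambdas share the same variable m.
Step 2: After the loop, m = 5.
Step 3: Each call returns 5. result = [5, 5, 5, 5, 5, 5]

The answer is [5, 5, 5, 5, 5, 5].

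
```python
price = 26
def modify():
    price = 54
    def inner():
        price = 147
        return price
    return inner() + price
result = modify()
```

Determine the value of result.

Step 1: modify() has local price = 54. inner() has local price = 147.
Step 2: inner() returns its local price = 147.
Step 3: modify() returns 147 + its own price (54) = 201

The answer is 201.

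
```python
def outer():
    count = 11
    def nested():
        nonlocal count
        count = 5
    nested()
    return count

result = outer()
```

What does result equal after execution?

Step 1: outer() sets count = 11.
Step 2: nested() uses nonlocal to reassign count = 5.
Step 3: result = 5

The answer is 5.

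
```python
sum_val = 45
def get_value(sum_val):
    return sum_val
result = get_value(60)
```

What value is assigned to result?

Step 1: Global sum_val = 45.
Step 2: get_value(60) takes parameter sum_val = 60, which shadows the global.
Step 3: result = 60

The answer is 60.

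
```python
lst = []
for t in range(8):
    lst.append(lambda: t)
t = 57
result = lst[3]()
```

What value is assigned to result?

Step 1: Lambdas capture the variable t by reference, not by value.
Step 2: After the loop, t is reassigned to 57.
Step 3: lst[3]() looks up the current t = 57. result = 57

The answer is 57.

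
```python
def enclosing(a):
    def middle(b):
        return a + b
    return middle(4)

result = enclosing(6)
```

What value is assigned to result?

Step 1: enclosing(6) passes a = 6.
Step 2: middle(4) has b = 4, reads a = 6 from enclosing.
Step 3: result = 6 + 4 = 10

The answer is 10.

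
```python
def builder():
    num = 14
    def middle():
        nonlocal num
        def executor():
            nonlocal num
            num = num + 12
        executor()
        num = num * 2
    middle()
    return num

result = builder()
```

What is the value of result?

Step 1: num = 14.
Step 2: executor() adds 12: num = 14 + 12 = 26.
Step 3: middle() doubles: num = 26 * 2 = 52.
Step 4: result = 52

The answer is 52.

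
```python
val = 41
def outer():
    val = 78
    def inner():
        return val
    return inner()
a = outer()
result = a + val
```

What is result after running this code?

Step 1: outer() has local val = 78. inner() reads from enclosing.
Step 2: outer() returns 78. Global val = 41 unchanged.
Step 3: result = 78 + 41 = 119

The answer is 119.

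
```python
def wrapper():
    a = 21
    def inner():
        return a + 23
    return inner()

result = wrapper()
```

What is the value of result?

Step 1: wrapper() defines a = 21.
Step 2: inner() reads a = 21 from enclosing scope, returns 21 + 23 = 44.
Step 3: result = 44

The answer is 44.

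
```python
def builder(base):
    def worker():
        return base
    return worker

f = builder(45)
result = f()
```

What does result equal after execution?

Step 1: builder(45) creates closure capturing base = 45.
Step 2: f() returns the captured base = 45.
Step 3: result = 45

The answer is 45.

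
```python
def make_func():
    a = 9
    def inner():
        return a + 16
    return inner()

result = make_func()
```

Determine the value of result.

Step 1: make_func() defines a = 9.
Step 2: inner() reads a = 9 from enclosing scope, returns 9 + 16 = 25.
Step 3: result = 25

The answer is 25.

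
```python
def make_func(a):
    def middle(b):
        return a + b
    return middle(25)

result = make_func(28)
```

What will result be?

Step 1: make_func(28) passes a = 28.
Step 2: middle(25) has b = 25, reads a = 28 from enclosing.
Step 3: result = 28 + 25 = 53

The answer is 53.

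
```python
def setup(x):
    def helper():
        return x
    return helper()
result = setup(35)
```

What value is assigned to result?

Step 1: setup(35) binds parameter x = 35.
Step 2: helper() looks up x in enclosing scope and finds the parameter x = 35.
Step 3: result = 35

The answer is 35.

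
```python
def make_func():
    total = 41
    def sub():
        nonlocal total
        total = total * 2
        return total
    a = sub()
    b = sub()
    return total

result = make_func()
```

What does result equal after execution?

Step 1: total starts at 41.
Step 2: First sub(): total = 41 * 2 = 82.
Step 3: Second sub(): total = 82 * 2 = 164.
Step 4: result = 164

The answer is 164.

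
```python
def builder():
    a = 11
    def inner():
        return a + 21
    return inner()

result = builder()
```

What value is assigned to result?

Step 1: builder() defines a = 11.
Step 2: inner() reads a = 11 from enclosing scope, returns 11 + 21 = 32.
Step 3: result = 32

The answer is 32.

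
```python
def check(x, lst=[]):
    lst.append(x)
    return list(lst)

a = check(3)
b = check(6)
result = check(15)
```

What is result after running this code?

Step 1: Default list is shared. list() creates copies for return values.
Step 2: Internal list grows: [3] -> [3, 6] -> [3, 6, 15].
Step 3: result = [3, 6, 15]

The answer is [3, 6, 15].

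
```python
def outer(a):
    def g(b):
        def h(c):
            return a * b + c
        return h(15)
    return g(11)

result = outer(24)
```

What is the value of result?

Step 1: a = 24, b = 11, c = 15.
Step 2: h() computes a * b + c = 24 * 11 + 15 = 279.
Step 3: result = 279

The answer is 279.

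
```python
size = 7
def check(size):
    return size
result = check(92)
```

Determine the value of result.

Step 1: Global size = 7.
Step 2: check(92) takes parameter size = 92, which shadows the global.
Step 3: result = 92

The answer is 92.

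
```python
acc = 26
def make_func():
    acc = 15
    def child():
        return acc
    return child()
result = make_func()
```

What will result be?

Step 1: acc = 26 globally, but make_func() defines acc = 15 locally.
Step 2: child() looks up acc. Not in local scope, so checks enclosing scope (make_func) and finds acc = 15.
Step 3: result = 15

The answer is 15.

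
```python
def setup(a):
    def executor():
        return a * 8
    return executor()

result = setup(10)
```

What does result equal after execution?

Step 1: setup(10) binds parameter a = 10.
Step 2: executor() accesses a = 10 from enclosing scope.
Step 3: result = 10 * 8 = 80

The answer is 80.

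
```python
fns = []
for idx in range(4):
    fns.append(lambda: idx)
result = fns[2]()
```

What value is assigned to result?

Step 1: The loop creates 4 lambdas, all referencing the same variable idx.
Step 2: After the loop, idx = 3 (final value).
Step 3: fns[2]() looks up idx at call time and finds 3. This is the late binding gotcha. result = 3

The answer is 3.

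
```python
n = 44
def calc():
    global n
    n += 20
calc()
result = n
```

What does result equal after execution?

Step 1: n = 44 globally.
Step 2: calc() modifies global n: n += 20 = 64.
Step 3: result = 64

The answer is 64.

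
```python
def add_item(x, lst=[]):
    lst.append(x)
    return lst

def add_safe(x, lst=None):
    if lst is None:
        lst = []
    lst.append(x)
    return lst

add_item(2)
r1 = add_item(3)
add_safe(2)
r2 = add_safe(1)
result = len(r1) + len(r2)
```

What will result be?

Step 1: add_item shares mutable default: after 2 calls, lst = [2, 3], len = 2.
Step 2: add_safe creates fresh list each time: r2 = [1], len = 1.
Step 3: result = 2 + 1 = 3

The answer is 3.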